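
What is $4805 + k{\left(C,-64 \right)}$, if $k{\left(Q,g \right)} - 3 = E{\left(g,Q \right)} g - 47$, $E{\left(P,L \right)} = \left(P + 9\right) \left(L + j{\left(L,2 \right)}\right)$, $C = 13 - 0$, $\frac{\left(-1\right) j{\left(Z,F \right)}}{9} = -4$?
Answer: $177241$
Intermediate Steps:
$j{\left(Z,F \right)} = 36$ ($j{\left(Z,F \right)} = \left(-9\right) \left(-4\right) = 36$)
$C = 13$ ($C = 13 + 0 = 13$)
$E{\left(P,L \right)} = \left(9 + P\right) \left(36 + L\right)$ ($E{\left(P,L \right)} = \left(P + 9\right) \left(L + 36\right) = \left(9 + P\right) \left(36 + L\right)$)
$k{\left(Q,g \right)} = -44 + g \left(324 + 9 Q + 36 g + Q g\right)$ ($k{\left(Q,g \right)} = 3 + \left(\left(324 + 9 Q + 36 g + Q g\right) g - 47\right) = 3 + \left(g \left(324 + 9 Q + 36 g + Q g\right) - 47\right) = 3 + \left(-47 + g \left(324 + 9 Q + 36 g + Q g\right)\right) = -44 + g \left(324 + 9 Q + 36 g + Q g\right)$)
$4805 + k{\left(C,-64 \right)} = 4805 - \left(44 + 64 \left(324 + 9 \cdot 13 + 36 \left(-64\right) + 13 \left(-64\right)\right)\right) = 4805 - \left(44 + 64 \left(324 + 117 - 2304 - 832\right)\right) = 4805 - -172436 = 4805 + \left(-44 + 172480\right) = 4805 + 172436 = 177241$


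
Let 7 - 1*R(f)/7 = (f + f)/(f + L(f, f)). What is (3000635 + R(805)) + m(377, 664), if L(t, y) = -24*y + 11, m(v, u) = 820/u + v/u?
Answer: 4608550213159/1535832 ≈ 3.0007e+6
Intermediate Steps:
L(t, y) = 11 - 24*y
R(f) = 49 - 14*f/(11 - 23*f) (R(f) = 49 - 7*(f + f)/(f + (11 - 24*f)) = 49 - 7*2*f/(11 - 23*f) = 49 - 14*f/(11 - 23*f))
(3000635 + R(805)) + m(377, 664) = (3000635 + 7*(-77 + 163*805)/(-11 + 23*805)) + (820 + 377)/664 = (3000635 + 7*(-77 + 131215)/(-11 + 18515)) + (1/664)*1197 = (3000635 + 7*131138/18504) + 1197/664 = (3000635 + 7*(1/18504)*131138) + 1197/664 = (3000635 + 458983/9252) + 1197/664 = 27762334003/9252 + 1197/664 = 4608550213159/1535832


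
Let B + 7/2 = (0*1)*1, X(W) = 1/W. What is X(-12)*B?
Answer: 7/24 ≈ 0.29167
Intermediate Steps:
B = -7/2 (B = -7/2 + (0*1)*1 = -7/2 + 0*1 = -7/2 + 0 = -7/2 ≈ -3.5000)
X(-12)*B = -7/2/(-12) = -1/12*(-7/2) = 7/24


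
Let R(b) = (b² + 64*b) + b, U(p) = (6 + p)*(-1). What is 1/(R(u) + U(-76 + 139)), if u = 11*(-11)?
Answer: 1/6707 ≈ 0.00014910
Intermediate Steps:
u = -121
U(p) = -6 - p
R(b) = b² + 65*b
1/(R(u) + U(-76 + 139)) = 1/(-121*(65 - 121) + (-6 - (-76 + 139))) = 1/(-121*(-56) + (-6 - 1*63)) = 1/(6776 + (-6 - 63)) = 1/(6776 - 69) = 1/6707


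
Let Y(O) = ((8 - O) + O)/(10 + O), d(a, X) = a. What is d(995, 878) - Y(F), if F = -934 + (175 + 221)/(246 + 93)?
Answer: 12969938/13035 ≈ 995.01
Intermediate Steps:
F = -105410/113 (F = -934 + 396/339 = -934 + 396*(1/339) = -934 + 132/113 = -105410/113 ≈ -932.83)
Y(O) = 8/(10 + O)
d(995, 878) - Y(F) = 995 - 8/(10 - 105410/113) = 995 - 8/(-104280/113) = 995 - 8*(-113)/104280 = 995 - 1*(-113/13035) = 995 + 113/13035 = 12969938/13035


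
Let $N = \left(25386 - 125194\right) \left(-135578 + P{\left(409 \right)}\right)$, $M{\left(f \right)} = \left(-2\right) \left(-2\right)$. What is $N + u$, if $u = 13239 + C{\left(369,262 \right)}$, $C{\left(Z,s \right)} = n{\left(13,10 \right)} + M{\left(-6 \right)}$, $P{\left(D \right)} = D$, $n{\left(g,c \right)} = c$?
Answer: $13490960805$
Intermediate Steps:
$M{\left(f \right)} = 4$
$C{\left(Z,s \right)} = 14$ ($C{\left(Z,s \right)} = 10 + 4 = 14$)
$N = 13490947552$ ($N = \left(25386 - 125194\right) \left(-135578 + 409\right) = \left(-99808\right) \left(-135169\right) = 13490947552$)
$u = 13253$ ($u = 13239 + 14 = 13253$)
$N + u = 13490947552 + 13253 = 13490960805$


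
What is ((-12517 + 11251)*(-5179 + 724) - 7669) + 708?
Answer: 5633069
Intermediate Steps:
((-12517 + 11251)*(-5179 + 724) - 7669) + 708 = (-1266*(-4455) - 7669) + 708 = (5640030 - 7669) + 708 = 5632361 + 708 = 5633069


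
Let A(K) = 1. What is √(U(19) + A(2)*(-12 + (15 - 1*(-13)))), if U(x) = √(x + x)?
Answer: √(16 + √38) ≈ 4.7079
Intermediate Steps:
U(x) = √2*√x (U(x) = √(2*x) = √2*√x)
√(U(19) + A(2)*(-12 + (15 - 1*(-13)))) = √(√2*√19 + 1*(-12 + (15 - 1*(-13)))) = √(√38 + 1*(-12 + (15 + 13))) = √(√38 + 1*(-12 + 28)) = √(√38 + 1*16) = √(√38 + 16) = √(16 + √38)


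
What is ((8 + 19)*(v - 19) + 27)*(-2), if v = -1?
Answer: 1026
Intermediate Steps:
((8 + 19)*(v - 19) + 27)*(-2) = ((8 + 19)*(-1 - 19) + 27)*(-2) = (27*(-20) + 27)*(-2) = (-540 + 27)*(-2) = -513*(-2) = 1026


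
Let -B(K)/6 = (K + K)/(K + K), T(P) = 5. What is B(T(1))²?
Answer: 36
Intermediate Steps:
B(K) = -6 (B(K) = -6*(K + K)/(K + K) = -6*2*K/(2*K) = -6*2*K*1/(2*K) = -6*1 = -6)
B(T(1))² = (-6)² = 36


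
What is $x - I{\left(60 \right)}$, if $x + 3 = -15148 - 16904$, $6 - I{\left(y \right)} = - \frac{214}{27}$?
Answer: $- \frac{865861}{27} \approx -32069.0$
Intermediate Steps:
$I{\left(y \right)} = \frac{376}{27}$ ($I{\left(y \right)} = 6 - - \frac{214}{27} = 6 + \frac{214}{27} = \frac{376}{27}$)
$x = -32055$ ($x = -3 - 32052 = -32055$)
$x - I{\left(60 \right)} = -32055 - \frac{376}{27} = - \frac{865861}{27}$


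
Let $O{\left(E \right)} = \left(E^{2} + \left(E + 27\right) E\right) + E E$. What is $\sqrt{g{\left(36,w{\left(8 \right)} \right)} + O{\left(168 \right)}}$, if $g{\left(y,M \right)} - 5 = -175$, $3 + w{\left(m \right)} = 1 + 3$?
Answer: $\sqrt{89038} \approx 298.39$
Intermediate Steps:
$w{\left(m \right)} = 1$ ($w{\left(m \right)} = -3 + \left(1 + 3\right) = -3 + 4 = 1$)
$g{\left(y,M \right)} = -170$ ($g{\left(y,M \right)} = 5 - 175 = -170$)
$O{\left(E \right)} = 2 E^{2} + E \left(27 + E\right)$ ($O{\left(E \right)} = \left(E^{2} + \left(27 + E\right) E\right) + E^{2} = \left(E^{2} + E \left(27 + E\right)\right) + E^{2} = 2 E^{2} + E \left(27 + E\right)$)
$\sqrt{g{\left(36,w{\left(8 \right)} \right)} + O{\left(168 \right)}} = \sqrt{-170 + 3 \cdot 168 \left(9 + 168\right)} = \sqrt{-170 + 3 \cdot 168 \cdot 177} = \sqrt{-170 + 89208} = \sqrt{89038}$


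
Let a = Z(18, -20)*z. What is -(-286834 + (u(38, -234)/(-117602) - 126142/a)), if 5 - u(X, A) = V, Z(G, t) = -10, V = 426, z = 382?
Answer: 16105295842507/56154955 ≈ 2.8680e+5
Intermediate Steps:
u(X, A) = -421 (u(X, A) = 5 - 1*426 = 5 - 426 = -421)
a = -3820 (a = -10*382 = -3820)
-(-286834 + (u(38, -234)/(-117602) - 126142/a)) = -(-286834 + (-421/(-117602) - 126142/(-3820))) = -(-286834 + (-421*(-1/117602) - 126142*(-1/3820))) = -(-286834 + (421/117602 + 63071/1910)) = -(-286834 + 1854519963/56154955) = -1*(-16105295842507/56154955) = 16105295842507/56154955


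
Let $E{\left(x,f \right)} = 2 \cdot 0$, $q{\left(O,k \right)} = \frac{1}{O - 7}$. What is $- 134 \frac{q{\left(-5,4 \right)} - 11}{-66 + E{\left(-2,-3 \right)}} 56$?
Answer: $- \frac{124754}{99} \approx -1260.1$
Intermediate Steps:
$q{\left(O,k \right)} = \frac{1}{-7 + O}$
$E{\left(x,f \right)} = 0$
$- 134 \frac{q{\left(-5,4 \right)} - 11}{-66 + E{\left(-2,-3 \right)}} 56 = - 134 \frac{\frac{1}{-7 - 5} - 11}{-66 + 0} \cdot 56 = - 134 \frac{\frac{1}{-12} - 11}{-66} \cdot 56 = - 134 \left(- \frac{1}{12} - 11\right) \left(- \frac{1}{66}\right) 56 = - 134 \left(\left(- \frac{133}{12}\right) \left(- \frac{1}{66}\right)\right) 56 = \left(-134\right) \frac{133}{792} \cdot 56 = \left(- \frac{8911}{396}\right) 56 = - \frac{124754}{99}$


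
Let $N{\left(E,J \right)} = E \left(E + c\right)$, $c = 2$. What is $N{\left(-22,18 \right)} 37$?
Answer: $16280$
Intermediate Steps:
$N{\left(E,J \right)} = E \left(2 + E\right)$ ($N{\left(E,J \right)} = E \left(E + 2\right) = E \left(2 + E\right)$)
$N{\left(-22,18 \right)} 37 = - 22 \left(2 - 22\right) 37 = \left(-22\right) \left(-20\right) 37 = 440 \cdot 37 = 16280$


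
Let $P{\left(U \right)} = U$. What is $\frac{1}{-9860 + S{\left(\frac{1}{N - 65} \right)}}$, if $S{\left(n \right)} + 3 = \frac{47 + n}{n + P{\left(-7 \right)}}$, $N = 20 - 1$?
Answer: $- \frac{323}{3187910} \approx -0.00010132$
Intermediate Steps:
$N = 19$ ($N = 20 - 1 = 19$)
$S{\left(n \right)} = -3 + \frac{47 + n}{-7 + n}$ ($S{\left(n \right)} = -3 + \frac{47 + n}{n - 7} = -3 + \frac{47 + n}{-7 + n}$)
$\frac{1}{-9860 + S{\left(\frac{1}{N - 65} \right)}} = \frac{1}{-9860 + \frac{2 \left(34 - \frac{1}{19 - 65}\right)}{-7 + \frac{1}{19 - 65}}} = \frac{1}{-9860 + \frac{2 \left(34 - \frac{1}{-46}\right)}{-7 + \frac{1}{-46}}} = \frac{1}{-9860 + \frac{2 \left(34 - - \frac{1}{46}\right)}{-7 - \frac{1}{46}}} = \frac{1}{-9860 + \frac{2 \left(34 + \frac{1}{46}\right)}{- \frac{323}{46}}} = \frac{1}{-9860 + 2 \left(- \frac{46}{323}\right) \frac{1565}{46}} = \frac{1}{-9860 - \frac{3130}{323}} = \frac{1}{- \frac{3187910}{323}} = - \frac{323}{3187910}$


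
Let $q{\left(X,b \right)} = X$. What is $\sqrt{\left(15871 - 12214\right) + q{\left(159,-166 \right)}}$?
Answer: $6 \sqrt{106} \approx 61.774$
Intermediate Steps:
$\sqrt{\left(15871 - 12214\right) + q{\left(159,-166 \right)}} = \sqrt{\left(15871 - 12214\right) + 159} = \sqrt{3657 + 159} = \sqrt{3816} = 6 \sqrt{106}$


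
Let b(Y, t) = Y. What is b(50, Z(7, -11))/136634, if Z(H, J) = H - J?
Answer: 25/68317 ≈ 0.00036594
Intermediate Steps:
b(50, Z(7, -11))/136634 = 50/136634 = 50*(1/136634) = 25/68317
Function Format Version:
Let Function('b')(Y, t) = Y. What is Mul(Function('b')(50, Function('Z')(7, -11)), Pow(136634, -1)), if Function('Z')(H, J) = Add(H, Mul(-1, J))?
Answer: Rational(25, 68317) ≈ 0.00036594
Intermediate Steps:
Mul(Function('b')(50, Function('Z')(7, -11)), Pow(136634, -1)) = Mul(50, Pow(136634, -1)) = Mul(50, Rational(1, 136634)) = Rational(25, 68317)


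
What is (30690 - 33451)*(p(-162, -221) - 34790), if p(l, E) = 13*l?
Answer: 101869856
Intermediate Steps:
(30690 - 33451)*(p(-162, -221) - 34790) = (30690 - 33451)*(13*(-162) - 34790) = -2761*(-2106 - 34790) = -2761*(-36896) = 101869856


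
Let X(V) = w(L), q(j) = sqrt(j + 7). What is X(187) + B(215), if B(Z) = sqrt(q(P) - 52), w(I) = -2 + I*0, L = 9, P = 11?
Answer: -2 + I*sqrt(52 - 3*sqrt(2)) ≈ -2.0 + 6.9107*I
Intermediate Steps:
w(I) = -2 (w(I) = -2 + 0 = -2)
q(j) = sqrt(7 + j)
X(V) = -2
B(Z) = sqrt(-52 + 3*sqrt(2)) (B(Z) = sqrt(sqrt(7 + 11) - 52) = sqrt(sqrt(18) - 52) = sqrt(3*sqrt(2) - 52) = sqrt(-52 + 3*sqrt(2)))
X(187) + B(215) = -2 + sqrt(-52 + 3*sqrt(2))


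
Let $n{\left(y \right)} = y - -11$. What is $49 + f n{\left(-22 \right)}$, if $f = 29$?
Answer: $-270$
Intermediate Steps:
$n{\left(y \right)} = 11 + y$ ($n{\left(y \right)} = y + 11 = 11 + y$)
$49 + f n{\left(-22 \right)} = 49 + 29 \left(11 - 22\right) = 49 + 29 \left(-11\right) = 49 - 319 = -270$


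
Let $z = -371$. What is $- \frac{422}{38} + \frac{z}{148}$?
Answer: $- \frac{38277}{2812} \approx -13.612$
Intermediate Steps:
$- \frac{422}{38} + \frac{z}{148} = - \frac{422}{38} - \frac{371}{148} = \left(-422\right) \frac{1}{38} - \frac{371}{148} = - \frac{211}{19} - \frac{371}{148} = - \frac{38277}{2812}$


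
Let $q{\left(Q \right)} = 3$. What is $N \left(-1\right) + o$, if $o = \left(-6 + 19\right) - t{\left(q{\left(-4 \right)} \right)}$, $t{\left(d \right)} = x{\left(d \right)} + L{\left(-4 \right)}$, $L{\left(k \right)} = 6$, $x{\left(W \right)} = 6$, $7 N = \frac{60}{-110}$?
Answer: $\frac{83}{77} \approx 1.0779$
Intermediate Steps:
$N = - \frac{6}{77}$ ($N = \frac{60 \frac{1}{-110}}{7} = \frac{60 \left(- \frac{1}{110}\right)}{7} = \frac{1}{7} \left(- \frac{6}{11}\right) = - \frac{6}{77} \approx -0.077922$)
$t{\left(d \right)} = 12$ ($t{\left(d \right)} = 6 + 6 = 12$)
$o = 1$ ($o = \left(-6 + 19\right) - 12 = 13 - 12 = 1$)
$N \left(-1\right) + o = \left(- \frac{6}{77}\right) \left(-1\right) + 1 = \frac{6}{77} + 1 = \frac{83}{77}$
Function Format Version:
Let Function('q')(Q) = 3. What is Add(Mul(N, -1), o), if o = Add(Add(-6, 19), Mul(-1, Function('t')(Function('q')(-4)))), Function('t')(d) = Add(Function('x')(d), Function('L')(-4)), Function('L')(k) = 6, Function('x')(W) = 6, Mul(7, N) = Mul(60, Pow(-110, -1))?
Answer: Rational(83, 77) ≈ 1.0779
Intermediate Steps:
N = Rational(-6, 77) (N = Mul(Rational(1, 7), Mul(60, Pow(-110, -1))) = Mul(Rational(1, 7), Mul(60, Rational(-1, 110))) = Mul(Rational(1, 7), Rational(-6, 11)) = Rational(-6, 77) ≈ -0.077922)
Function('t')(d) = 12 (Function('t')(d) = Add(6, 6) = 12)
o = 1 (o = Add(Add(-6, 19), Mul(-1, 12)) = Add(13, -12) = 1)
Add(Mul(N, -1), o) = Add(Mul(Rational(-6, 77), -1), 1) = Add(Rational(6, 77), 1) = Rational(83, 77)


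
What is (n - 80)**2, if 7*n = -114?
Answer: 454276/49 ≈ 9270.9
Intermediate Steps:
n = -114/7 (n = (1/7)*(-114) = -114/7 ≈ -16.286)
(n - 80)**2 = (-114/7 - 80)**2 = (-674/7)**2 = 454276/49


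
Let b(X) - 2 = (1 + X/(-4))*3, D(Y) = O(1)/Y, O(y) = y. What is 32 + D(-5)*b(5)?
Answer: 127/4 ≈ 31.750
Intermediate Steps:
D(Y) = 1/Y
b(X) = 5 - 3*X/4 (b(X) = 2 + (1 + X/(-4))*3 = 2 + (1 + X*(-1/4))*3 = 2 + (1 - X/4)*3 = 2 + (3 - 3*X/4) = 5 - 3*X/4)
32 + D(-5)*b(5) = 32 + (5 - 3/4*5)/(-5) = 32 - (5 - 15/4)/5 = 32 - 1/5*5/4 = 32 - 1/4 = 127/4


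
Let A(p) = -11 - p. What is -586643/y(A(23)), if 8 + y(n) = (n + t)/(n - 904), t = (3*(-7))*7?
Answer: 550271134/7323 ≈ 75143.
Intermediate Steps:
t = -147 (t = -21*7 = -147)
y(n) = -8 + (-147 + n)/(-904 + n) (y(n) = -8 + (n - 147)/(n - 904) = -8 + (-147 + n)/(-904 + n))
-586643/y(A(23)) = -586643*(-904 + (-11 - 1*23))/(7085 - 7*(-11 - 1*23)) = -586643*(-904 + (-11 - 23))/(7085 - 7*(-11 - 23)) = -586643*(-904 - 34)/(7085 - 7*(-34)) = -586643*(-938/(7085 + 238)) = -586643/((-1/938*7323)) = -586643/(-7323/938) = -586643*(-938/7323) = 550271134/7323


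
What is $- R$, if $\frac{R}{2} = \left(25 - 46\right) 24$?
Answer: $1008$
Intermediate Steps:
$R = -1008$ ($R = 2 \left(25 - 46\right) 24 = 2 \left(\left(-21\right) 24\right) = 2 \left(-504\right) = -1008$)
$- R = \left(-1\right) \left(-1008\right) = 1008$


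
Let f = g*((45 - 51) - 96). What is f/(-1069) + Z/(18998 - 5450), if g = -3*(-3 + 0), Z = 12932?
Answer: 6565343/3620703 ≈ 1.8133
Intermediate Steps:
g = 9 (g = -3*(-3) = 9)
f = -918 (f = 9*((45 - 51) - 96) = 9*(-6 - 96) = 9*(-102) = -918)
f/(-1069) + Z/(18998 - 5450) = -918/(-1069) + 12932/(18998 - 5450) = -918*(-1/1069) + 12932/13548 = 918/1069 + 12932*(1/13548) = 918/1069 + 3233/3387 = 6565343/3620703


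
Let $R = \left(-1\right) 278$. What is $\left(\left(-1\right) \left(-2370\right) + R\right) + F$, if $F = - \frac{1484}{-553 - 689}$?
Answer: $\frac{1299874}{621} \approx 2093.2$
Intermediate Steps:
$R = -278$
$F = \frac{742}{621}$ ($F = - \frac{1484}{-1242} = \left(-1484\right) \left(- \frac{1}{1242}\right) = \frac{742}{621} \approx 1.1948$)
$\left(\left(-1\right) \left(-2370\right) + R\right) + F = \left(\left(-1\right) \left(-2370\right) - 278\right) + \frac{742}{621} = \left(2370 - 278\right) + \frac{742}{621} = 2092 + \frac{742}{621} = \frac{1299874}{621}$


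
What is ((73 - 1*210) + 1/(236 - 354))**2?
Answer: 261371889/13924 ≈ 18771.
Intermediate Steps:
((73 - 1*210) + 1/(236 - 354))**2 = ((73 - 210) + 1/(-118))**2 = (-137 - 1/118)**2 = (-16167/118)**2 = 261371889/13924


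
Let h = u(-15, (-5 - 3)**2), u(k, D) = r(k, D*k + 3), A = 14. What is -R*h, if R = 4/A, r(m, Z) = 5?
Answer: -10/7 ≈ -1.4286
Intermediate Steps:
u(k, D) = 5
h = 5
R = 2/7 (R = 4/14 = 4*(1/14) = 2/7 ≈ 0.28571)
-R*h = -2*5/7 = -1*10/7 = -10/7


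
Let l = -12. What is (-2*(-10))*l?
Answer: -240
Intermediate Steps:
(-2*(-10))*l = -2*(-10)*(-12) = 20*(-12) = -240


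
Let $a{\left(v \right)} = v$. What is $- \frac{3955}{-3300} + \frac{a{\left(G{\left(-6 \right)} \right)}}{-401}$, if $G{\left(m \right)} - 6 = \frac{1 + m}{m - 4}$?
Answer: $\frac{312901}{264660} \approx 1.1823$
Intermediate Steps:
$G{\left(m \right)} = 6 + \frac{1 + m}{-4 + m}$ ($G{\left(m \right)} = 6 + \frac{1 + m}{m - 4} = 6 + \frac{1 + m}{-4 + m}$)
$- \frac{3955}{-3300} + \frac{a{\left(G{\left(-6 \right)} \right)}}{-401} = - \frac{3955}{-3300} + \frac{\frac{1}{-4 - 6} \left(-23 + 7 \left(-6\right)\right)}{-401} = \left(-3955\right) \left(- \frac{1}{3300}\right) + \frac{-23 - 42}{-10} \left(- \frac{1}{401}\right) = \frac{791}{660} + \left(- \frac{1}{10}\right) \left(-65\right) \left(- \frac{1}{401}\right) = \frac{791}{660} + \frac{13}{2} \left(- \frac{1}{401}\right) = \frac{791}{660} - \frac{13}{802} = \frac{312901}{264660}$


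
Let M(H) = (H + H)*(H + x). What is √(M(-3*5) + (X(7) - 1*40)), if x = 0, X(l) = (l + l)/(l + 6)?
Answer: 4*√4342/13 ≈ 20.275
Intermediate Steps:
X(l) = 2*l/(6 + l) (X(l) = (2*l)/(6 + l) = 2*l/(6 + l))
M(H) = 2*H² (M(H) = (H + H)*(H + 0) = (2*H)*H = 2*H²)
√(M(-3*5) + (X(7) - 1*40)) = √(2*(-3*5)² + (2*7/(6 + 7) - 1*40)) = √(2*(-15)² + (2*7/13 - 40)) = √(2*225 + (2*7*(1/13) - 40)) = √(450 + (14/13 - 40)) = √(450 - 506/13) = √(5344/13) = 4*√4342/13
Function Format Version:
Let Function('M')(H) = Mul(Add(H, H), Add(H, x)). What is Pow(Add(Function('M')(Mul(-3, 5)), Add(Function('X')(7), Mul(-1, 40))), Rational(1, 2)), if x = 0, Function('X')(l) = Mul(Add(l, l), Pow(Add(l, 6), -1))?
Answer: Mul(Rational(4, 13), Pow(4342, Rational(1, 2))) ≈ 20.275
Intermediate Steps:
Function('X')(l) = Mul(2, l, Pow(Add(6, l), -1)) (Function('X')(l) = Mul(Mul(2, l), Pow(Add(6, l), -1)) = Mul(2, l, Pow(Add(6, l), -1)))
Function('M')(H) = Mul(2, Pow(H, 2)) (Function('M')(H) = Mul(Add(H, H), Add(H, 0)) = Mul(Mul(2, H), H) = Mul(2, Pow(H, 2)))
Pow(Add(Function('M')(Mul(-3, 5)), Add(Function('X')(7), Mul(-1, 40))), Rational(1, 2)) = Pow(Add(Mul(2, Pow(Mul(-3, 5), 2)), Add(Mul(2, 7, Pow(Add(6, 7), -1)), Mul(-1, 40))), Rational(1, 2)) = Pow(Add(Mul(2, Pow(-15, 2)), Add(Mul(2, 7, Pow(13, -1)), -40)), Rational(1, 2)) = Pow(Add(Mul(2, 225), Add(Mul(2, 7, Rational(1, 13)), -40)), Rational(1, 2)) = Pow(Add(450, Add(Rational(14, 13), -40)), Rational(1, 2)) = Pow(Add(450, Rational(-506, 13)), Rational(1, 2)) = Pow(Rational(5344, 13), Rational(1, 2)) = Mul(Rational(4, 13), Pow(4342, Rational(1, 2)))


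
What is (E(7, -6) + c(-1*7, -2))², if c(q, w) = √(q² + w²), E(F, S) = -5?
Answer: (5 - √53)² ≈ 5.1989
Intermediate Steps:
(E(7, -6) + c(-1*7, -2))² = (-5 + √((-1*7)² + (-2)²))² = (-5 + √((-7)² + 4))² = (-5 + √(49 + 4))² = (-5 + √53)²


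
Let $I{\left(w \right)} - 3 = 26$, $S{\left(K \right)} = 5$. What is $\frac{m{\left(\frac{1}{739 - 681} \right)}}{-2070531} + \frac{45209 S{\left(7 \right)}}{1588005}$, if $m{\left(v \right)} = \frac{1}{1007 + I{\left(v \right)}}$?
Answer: $\frac{10775163839627}{75697379323524} \approx 0.14235$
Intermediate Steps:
$I{\left(w \right)} = 29$ ($I{\left(w \right)} = 3 + 26 = 29$)
$m{\left(v \right)} = \frac{1}{1036}$ ($m{\left(v \right)} = \frac{1}{1007 + 29} = \frac{1}{1036}$)
$\frac{m{\left(\frac{1}{739 - 681} \right)}}{-2070531} + \frac{45209 S{\left(7 \right)}}{1588005} = \frac{1}{1036 \left(-2070531\right)} + \frac{45209 \cdot 5}{1588005} = \frac{1}{1036} \left(- \frac{1}{2070531}\right) + 226045 \cdot \frac{1}{1588005} = - \frac{1}{2145070116} + \frac{45209}{317601} = \frac{10775163839627}{75697379323524}$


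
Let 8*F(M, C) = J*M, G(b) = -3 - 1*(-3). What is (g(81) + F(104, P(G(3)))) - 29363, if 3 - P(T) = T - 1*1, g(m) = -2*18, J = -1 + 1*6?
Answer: -29334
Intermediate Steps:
J = 5 (J = -1 + 6 = 5)
g(m) = -36
G(b) = 0 (G(b) = -3 + 3 = 0)
P(T) = 4 - T (P(T) = 3 - (T - 1*1) = 3 - (T - 1) = 3 - (-1 + T) = 3 + (1 - T) = 4 - T)
F(M, C) = 5*M/8 (F(M, C) = (5*M)/8 = 5*M/8)
(g(81) + F(104, P(G(3)))) - 29363 = (-36 + (5/8)*104) - 29363 = (-36 + 65) - 29363 = 29 - 29363 = -29334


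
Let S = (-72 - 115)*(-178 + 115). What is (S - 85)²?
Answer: 136796416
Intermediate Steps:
S = 11781 (S = -187*(-63) = 11781)
(S - 85)² = (11781 - 85)² = 11696² = 136796416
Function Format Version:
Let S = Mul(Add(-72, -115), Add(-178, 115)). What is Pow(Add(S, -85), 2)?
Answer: 136796416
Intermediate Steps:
S = 11781 (S = Mul(-187, -63) = 11781)
Pow(Add(S, -85), 2) = Pow(Add(11781, -85), 2) = Pow(11696, 2) = 136796416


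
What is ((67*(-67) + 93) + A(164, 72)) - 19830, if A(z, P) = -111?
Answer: -24337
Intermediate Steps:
((67*(-67) + 93) + A(164, 72)) - 19830 = ((67*(-67) + 93) - 111) - 19830 = ((-4489 + 93) - 111) - 19830 = (-4396 - 111) - 19830 = -4507 - 19830 = -24337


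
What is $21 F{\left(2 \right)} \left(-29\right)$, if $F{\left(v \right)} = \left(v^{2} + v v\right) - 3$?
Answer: $-3045$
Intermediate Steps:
$F{\left(v \right)} = -3 + 2 v^{2}$ ($F{\left(v \right)} = \left(v^{2} + v^{2}\right) - 3 = 2 v^{2} - 3 = -3 + 2 v^{2}$)
$21 F{\left(2 \right)} \left(-29\right) = 21 \left(-3 + 2 \cdot 2^{2}\right) \left(-29\right) = 21 \left(-3 + 2 \cdot 4\right) \left(-29\right) = 21 \left(-3 + 8\right) \left(-29\right) = 21 \cdot 5 \left(-29\right) = 105 \left(-29\right) = -3045$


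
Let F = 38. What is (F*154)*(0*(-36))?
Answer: 0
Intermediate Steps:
(F*154)*(0*(-36)) = (38*154)*(0*(-36)) = 5852*0 = 0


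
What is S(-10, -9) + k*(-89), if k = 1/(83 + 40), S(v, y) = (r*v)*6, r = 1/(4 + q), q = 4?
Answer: -2023/246 ≈ -8.2236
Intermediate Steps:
r = ⅛ (r = 1/(4 + 4) = 1/8 = ⅛ ≈ 0.12500)
S(v, y) = 3*v/4 (S(v, y) = (v/8)*6 = 3*v/4)
k = 1/123 ≈ 0.0081301
S(-10, -9) + k*(-89) = (¾)*(-10) + (1/123)*(-89) = -15/2 - 89/123 = -2023/246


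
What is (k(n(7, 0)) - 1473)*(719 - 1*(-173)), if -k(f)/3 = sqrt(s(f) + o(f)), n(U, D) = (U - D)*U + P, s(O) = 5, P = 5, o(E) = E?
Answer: -1313916 - 2676*sqrt(59) ≈ -1.3345e+6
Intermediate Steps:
n(U, D) = 5 + U*(U - D) (n(U, D) = (U - D)*U + 5 = U*(U - D) + 5 = 5 + U*(U - D))
k(f) = -3*sqrt(5 + f)
(k(n(7, 0)) - 1473)*(719 - 1*(-173)) = (-3*sqrt(5 + (5 + 7**2 - 1*0*7)) - 1473)*(719 - 1*(-173)) = (-3*sqrt(5 + (5 + 49 + 0)) - 1473)*(719 + 173) = (-3*sqrt(5 + 54) - 1473)*892 = (-3*sqrt(59) - 1473)*892 = (-1473 - 3*sqrt(59))*892 = -1313916 - 2676*sqrt(59)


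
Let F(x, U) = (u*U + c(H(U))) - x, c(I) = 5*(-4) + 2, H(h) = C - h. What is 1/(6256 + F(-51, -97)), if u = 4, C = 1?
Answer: 1/5901 ≈ 0.00016946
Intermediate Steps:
H(h) = 1 - h
c(I) = -18 (c(I) = -20 + 2 = -18)
F(x, U) = -18 - x + 4*U (F(x, U) = (4*U - 18) - x = (-18 + 4*U) - x = -18 - x + 4*U)
1/(6256 + F(-51, -97)) = 1/(6256 + (-18 - 1*(-51) + 4*(-97))) = 1/(6256 + (-18 + 51 - 388)) = 1/(6256 - 355) = 1/5901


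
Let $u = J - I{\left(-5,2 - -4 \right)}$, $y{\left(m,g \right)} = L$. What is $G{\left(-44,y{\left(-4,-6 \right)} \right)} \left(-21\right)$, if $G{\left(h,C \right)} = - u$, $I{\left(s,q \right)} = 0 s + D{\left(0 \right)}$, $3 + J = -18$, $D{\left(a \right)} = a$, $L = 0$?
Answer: $-441$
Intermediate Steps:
$y{\left(m,g \right)} = 0$
$J = -21$ ($J = -3 - 18 = -21$)
$I{\left(s,q \right)} = 0$ ($I{\left(s,q \right)} = 0 s + 0 = 0 + 0 = 0$)
$u = -21$ ($u = -21 - 0 = -21 + 0 = -21$)
$G{\left(h,C \right)} = 21$ ($G{\left(h,C \right)} = \left(-1\right) \left(-21\right) = 21$)
$G{\left(-44,y{\left(-4,-6 \right)} \right)} \left(-21\right) = 21 \left(-21\right) = -441$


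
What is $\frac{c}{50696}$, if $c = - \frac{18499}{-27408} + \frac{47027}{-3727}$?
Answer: $- \frac{1219970243}{5178576932736} \approx -0.00023558$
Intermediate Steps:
$c = - \frac{1219970243}{102149616}$ ($c = \left(-18499\right) \left(- \frac{1}{27408}\right) + 47027 \left(- \frac{1}{3727}\right) = \frac{18499}{27408} - \frac{47027}{3727} = - \frac{1219970243}{102149616} \approx -11.943$)
$\frac{c}{50696} = - \frac{1219970243}{102149616 \cdot 50696} = \left(- \frac{1219970243}{102149616}\right) \frac{1}{50696} = - \frac{1219970243}{5178576932736}$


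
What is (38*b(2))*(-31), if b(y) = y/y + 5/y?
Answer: -4123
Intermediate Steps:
b(y) = 1 + 5/y
(38*b(2))*(-31) = (38*((5 + 2)/2))*(-31) = (38*((1/2)*7))*(-31) = (38*(7/2))*(-31) = 133*(-31) = -4123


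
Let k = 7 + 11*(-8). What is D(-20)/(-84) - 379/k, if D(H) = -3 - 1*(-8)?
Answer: 10477/2268 ≈ 4.6195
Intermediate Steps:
D(H) = 5 (D(H) = -3 + 8 = 5)
k = -81 (k = 7 - 88 = -81)
D(-20)/(-84) - 379/k = 5/(-84) - 379/(-81) = 5*(-1/84) - 379*(-1/81) = -5/84 + 379/81 = 10477/2268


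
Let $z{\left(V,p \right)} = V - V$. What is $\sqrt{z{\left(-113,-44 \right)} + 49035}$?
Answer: $\sqrt{49035} \approx 221.44$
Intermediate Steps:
$z{\left(V,p \right)} = 0$
$\sqrt{z{\left(-113,-44 \right)} + 49035} = \sqrt{0 + 49035} = \sqrt{49035}$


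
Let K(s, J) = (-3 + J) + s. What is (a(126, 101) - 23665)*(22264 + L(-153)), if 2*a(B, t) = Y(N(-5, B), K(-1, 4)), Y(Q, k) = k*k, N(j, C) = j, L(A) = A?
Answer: -523256815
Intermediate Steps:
K(s, J) = -3 + J + s
Y(Q, k) = k²
a(B, t) = 0 (a(B, t) = (-3 + 4 - 1)²/2 = (½)*0² = (½)*0 = 0)
(a(126, 101) - 23665)*(22264 + L(-153)) = (0 - 23665)*(22264 - 153) = -23665*22111 = -523256815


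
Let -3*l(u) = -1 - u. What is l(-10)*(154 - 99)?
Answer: -165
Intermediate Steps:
l(u) = 1/3 + u/3 (l(u) = -(-1 - u)/3 = 1/3 + u/3)
l(-10)*(154 - 99) = (1/3 + (1/3)*(-10))*(154 - 99) = (1/3 - 10/3)*55 = -3*55 = -165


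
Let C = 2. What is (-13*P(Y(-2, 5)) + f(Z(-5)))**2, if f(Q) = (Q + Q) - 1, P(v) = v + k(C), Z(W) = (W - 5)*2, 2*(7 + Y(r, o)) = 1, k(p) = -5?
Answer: 47089/4 ≈ 11772.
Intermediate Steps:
Y(r, o) = -13/2 (Y(r, o) = -7 + (1/2)*1 = -7 + 1/2 = -13/2)
Z(W) = -10 + 2*W (Z(W) = (-5 + W)*2 = -10 + 2*W)
P(v) = -5 + v (P(v) = v - 5 = -5 + v)
f(Q) = -1 + 2*Q (f(Q) = 2*Q - 1 = -1 + 2*Q)
(-13*P(Y(-2, 5)) + f(Z(-5)))**2 = (-13*(-5 - 13/2) + (-1 + 2*(-10 + 2*(-5))))**2 = (-13*(-23/2) + (-1 + 2*(-10 - 10)))**2 = (299/2 + (-1 + 2*(-20)))**2 = (299/2 + (-1 - 40))**2 = (299/2 - 41)**2 = (217/2)**2 = 47089/4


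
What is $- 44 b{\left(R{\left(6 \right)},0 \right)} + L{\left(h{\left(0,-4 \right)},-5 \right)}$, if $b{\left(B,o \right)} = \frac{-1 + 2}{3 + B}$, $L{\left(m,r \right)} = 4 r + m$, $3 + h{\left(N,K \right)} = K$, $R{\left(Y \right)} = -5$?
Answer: $-5$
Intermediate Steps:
$h{\left(N,K \right)} = -3 + K$
$L{\left(m,r \right)} = m + 4 r$
$b{\left(B,o \right)} = \frac{1}{3 + B}$ ($b{\left(B,o \right)} = 1 \frac{1}{3 + B} = \frac{1}{3 + B}$)
$- 44 b{\left(R{\left(6 \right)},0 \right)} + L{\left(h{\left(0,-4 \right)},-5 \right)} = - \frac{44}{3 - 5} + \left(\left(-3 - 4\right) + 4 \left(-5\right)\right) = - \frac{44}{-2} - 27 = \left(-44\right) \left(- \frac{1}{2}\right) - 27 = 22 - 27 = -5$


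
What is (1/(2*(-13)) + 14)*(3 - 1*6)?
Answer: -1089/26 ≈ -41.885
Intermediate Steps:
(1/(2*(-13)) + 14)*(3 - 1*6) = ((½)*(-1/13) + 14)*(3 - 6) = (-1/26 + 14)*(-3) = (363/26)*(-3) = -1089/26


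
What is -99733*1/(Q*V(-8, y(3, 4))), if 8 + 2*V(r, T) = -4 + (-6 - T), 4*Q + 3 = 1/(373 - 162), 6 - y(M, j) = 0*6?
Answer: -21043663/1896 ≈ -11099.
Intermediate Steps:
y(M, j) = 6 (y(M, j) = 6 - 0*6 = 6 - 1*0 = 6 + 0 = 6)
Q = -158/211 (Q = -¾ + 1/(4*(373 - 162)) = -¾ + (¼)/211 = -¾ + (¼)*(1/211) = -¾ + 1/844 = -158/211 ≈ -0.74882)
V(r, T) = -9 - T/2 (V(r, T) = -4 + (-4 + (-6 - T))/2 = -4 + (-10 - T)/2 = -4 + (-5 - T/2) = -9 - T/2)
-99733*1/(Q*V(-8, y(3, 4))) = -99733*(-211/(158*(-9 - ½*6))) = -99733*(-211/(158*(-9 - 3))) = -99733/((-158/211*(-12))) = -99733/1896/211 = -99733*211/1896 = -21043663/1896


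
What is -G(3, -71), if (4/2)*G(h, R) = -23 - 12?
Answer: 35/2 ≈ 17.500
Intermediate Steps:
G(h, R) = -35/2 (G(h, R) = (-23 - 12)/2 = (1/2)*(-35) = -35/2)
-G(3, -71) = -1*(-35/2) = 35/2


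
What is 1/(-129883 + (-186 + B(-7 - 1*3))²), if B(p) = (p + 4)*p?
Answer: -1/114007 ≈ -8.7714e-6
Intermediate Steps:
B(p) = p*(4 + p) (B(p) = (4 + p)*p = p*(4 + p))
1/(-129883 + (-186 + B(-7 - 1*3))²) = 1/(-129883 + (-186 + (-7 - 1*3)*(4 + (-7 - 1*3)))²) = 1/(-129883 + (-186 + (-7 - 3)*(4 + (-7 - 3)))²) = 1/(-129883 + (-186 - 10*(4 - 10))²) = 1/(-129883 + (-186 - 10*(-6))²) = 1/(-129883 + (-186 + 60)²) = 1/(-129883 + (-126)²) = 1/(-129883 + 15876) = 1/(-114007) = -1/114007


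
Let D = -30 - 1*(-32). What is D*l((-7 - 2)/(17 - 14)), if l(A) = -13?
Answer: -26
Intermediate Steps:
D = 2 (D = -30 + 32 = 2)
D*l((-7 - 2)/(17 - 14)) = 2*(-13) = -26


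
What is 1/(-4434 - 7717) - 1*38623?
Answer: -469308074/12151 ≈ -38623.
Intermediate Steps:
1/(-4434 - 7717) - 1*38623 = 1/(-12151) - 38623 = -1/12151 - 38623 = -469308074/12151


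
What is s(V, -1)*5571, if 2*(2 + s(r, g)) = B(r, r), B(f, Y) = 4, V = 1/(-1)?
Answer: 0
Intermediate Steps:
V = -1
s(r, g) = 0 (s(r, g) = -2 + (½)*4 = -2 + 2 = 0)
s(V, -1)*5571 = 0*5571 = 0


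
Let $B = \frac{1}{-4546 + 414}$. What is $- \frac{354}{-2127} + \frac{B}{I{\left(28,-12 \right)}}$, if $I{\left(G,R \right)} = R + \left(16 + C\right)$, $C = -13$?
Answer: $\frac{4388893}{26366292} \approx 0.16646$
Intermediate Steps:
$B = - \frac{1}{4132}$ ($B = \frac{1}{-4132} = - \frac{1}{4132} \approx -0.00024201$)
$I{\left(G,R \right)} = 3 + R$ ($I{\left(G,R \right)} = R + \left(16 - 13\right) = R + 3 = 3 + R$)
$- \frac{354}{-2127} + \frac{B}{I{\left(28,-12 \right)}} = - \frac{354}{-2127} - \frac{1}{4132 \left(3 - 12\right)} = \left(-354\right) \left(- \frac{1}{2127}\right) - \frac{1}{4132 \left(-9\right)} = \frac{118}{709} - - \frac{1}{37188} = \frac{118}{709} + \frac{1}{37188} = \frac{4388893}{26366292}$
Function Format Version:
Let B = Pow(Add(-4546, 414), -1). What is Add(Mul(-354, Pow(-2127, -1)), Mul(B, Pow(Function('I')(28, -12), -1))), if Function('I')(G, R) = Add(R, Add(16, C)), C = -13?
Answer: Rational(4388893, 26366292) ≈ 0.16646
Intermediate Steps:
B = Rational(-1, 4132) (B = Pow(-4132, -1) = Rational(-1, 4132) ≈ -0.00024201)
Function('I')(G, R) = Add(3, R) (Function('I')(G, R) = Add(R, Add(16, -13)) = Add(R, 3) = Add(3, R))
Add(Mul(-354, Pow(-2127, -1)), Mul(B, Pow(Function('I')(28, -12), -1))) = Add(Mul(-354, Pow(-2127, -1)), Mul(Rational(-1, 4132), Pow(Add(3, -12), -1))) = Add(Mul(-354, Rational(-1, 2127)), Mul(Rational(-1, 4132), Pow(-9, -1))) = Add(Rational(118, 709), Mul(Rational(-1, 4132), Rational(-1, 9))) = Add(Rational(118, 709), Rational(1, 37188)) = Rational(4388893, 26366292)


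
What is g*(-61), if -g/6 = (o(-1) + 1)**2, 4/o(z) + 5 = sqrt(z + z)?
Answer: 366*(-I + 2*sqrt(2))/(10*sqrt(2) + 23*I) ≈ 8.535 - 39.761*I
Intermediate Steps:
o(z) = 4/(-5 + sqrt(2)*sqrt(z)) (o(z) = 4/(-5 + sqrt(z + z)) = 4/(-5 + sqrt(2*z)) = 4/(-5 + sqrt(2)*sqrt(z)))
g = -6*(1 + 4/(-5 + I*sqrt(2)))**2 (g = -6*(4/(-5 + sqrt(2)*sqrt(-1)) + 1)**2 = -6*(4/(-5 + sqrt(2)*I) + 1)**2 = -6*(4/(-5 + I*sqrt(2)) + 1)**2 = -6*(1 + 4/(-5 + I*sqrt(2)))**2 ≈ -0.13992 + 0.65182*I)
g*(-61) = (6*(I - 2*sqrt(2))/(10*sqrt(2) + 23*I))*(-61) = -366*(I - 2*sqrt(2))/(10*sqrt(2) + 23*I)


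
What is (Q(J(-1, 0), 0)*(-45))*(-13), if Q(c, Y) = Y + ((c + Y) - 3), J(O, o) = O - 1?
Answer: -2925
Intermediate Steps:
J(O, o) = -1 + O
Q(c, Y) = -3 + c + 2*Y (Q(c, Y) = Y + ((Y + c) - 3) = Y + (-3 + Y + c) = -3 + c + 2*Y)
(Q(J(-1, 0), 0)*(-45))*(-13) = ((-3 + (-1 - 1) + 2*0)*(-45))*(-13) = ((-3 - 2 + 0)*(-45))*(-13) = -5*(-45)*(-13) = 225*(-13) = -2925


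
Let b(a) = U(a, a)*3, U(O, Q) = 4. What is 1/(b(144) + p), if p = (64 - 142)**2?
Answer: 1/6096 ≈ 0.00016404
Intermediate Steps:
p = 6084 (p = (-78)**2 = 6084)
b(a) = 12 (b(a) = 4*3 = 12)
1/(b(144) + p) = 1/(12 + 6084) = 1/6096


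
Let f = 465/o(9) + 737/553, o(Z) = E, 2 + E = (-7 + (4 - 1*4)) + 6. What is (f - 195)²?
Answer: 37176852969/305809 ≈ 1.2157e+5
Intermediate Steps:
E = -3 (E = -2 + ((-7 + (4 - 1*4)) + 6) = -2 + ((-7 + (4 - 4)) + 6) = -2 + ((-7 + 0) + 6) = -2 + (-7 + 6) = -2 - 1 = -3)
o(Z) = -3
f = -84978/553 (f = 465/(-3) + 737/553 = 465*(-⅓) + 737*(1/553) = -155 + 737/553 = -84978/553 ≈ -153.67)
(f - 195)² = (-84978/553 - 195)² = (-192813/553)² = 37176852969/305809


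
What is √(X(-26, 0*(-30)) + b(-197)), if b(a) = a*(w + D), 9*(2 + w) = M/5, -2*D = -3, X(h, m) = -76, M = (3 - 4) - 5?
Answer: √43890/30 ≈ 6.9833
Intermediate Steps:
M = -6 (M = -1 - 5 = -6)
D = 3/2 (D = -½*(-3) = 3/2 ≈ 1.5000)
w = -32/15 (w = -2 + (-6/5)/9 = -2 + (-6*⅕)/9 = -2 + (⅑)*(-6/5) = -2 - 2/15 = -32/15 ≈ -2.1333)
b(a) = -19*a/30 (b(a) = a*(-32/15 + 3/2) = a*(-19/30) = -19*a/30)
√(X(-26, 0*(-30)) + b(-197)) = √(-76 - 19/30*(-197)) = √(-76 + 3743/30) = √(1463/30) = √43890/30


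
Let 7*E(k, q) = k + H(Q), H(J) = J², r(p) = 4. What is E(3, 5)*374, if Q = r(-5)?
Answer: 7106/7 ≈ 1015.1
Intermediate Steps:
Q = 4
E(k, q) = 16/7 + k/7 (E(k, q) = (k + 4²)/7 = (k + 16)/7 = (16 + k)/7 = 16/7 + k/7)
E(3, 5)*374 = (16/7 + (⅐)*3)*374 = (16/7 + 3/7)*374 = (19/7)*374 = 7106/7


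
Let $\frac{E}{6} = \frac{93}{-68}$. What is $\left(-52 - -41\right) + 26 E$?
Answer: $- \frac{3814}{17} \approx -224.35$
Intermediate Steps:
$E = - \frac{279}{34}$ ($E = 6 \frac{93}{-68} = 6 \cdot 93 \left(- \frac{1}{68}\right) = 6 \left(- \frac{93}{68}\right) = - \frac{279}{34} \approx -8.2059$)
$\left(-52 - -41\right) + 26 E = \left(-52 - -41\right) + 26 \left(- \frac{279}{34}\right) = \left(-52 + 41\right) - \frac{3627}{17} = -11 - \frac{3627}{17} = - \frac{3814}{17}$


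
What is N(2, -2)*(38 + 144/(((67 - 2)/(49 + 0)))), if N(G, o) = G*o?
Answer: -38104/65 ≈ -586.21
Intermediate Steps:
N(2, -2)*(38 + 144/(((67 - 2)/(49 + 0)))) = (2*(-2))*(38 + 144/(((67 - 2)/(49 + 0)))) = -4*(38 + 144/((65/49))) = -4*(38 + 144/((65*(1/49)))) = -4*(38 + 144/(65/49)) = -4*(38 + 144*(49/65)) = -4*(38 + 7056/65) = -4*9526/65 = -38104/65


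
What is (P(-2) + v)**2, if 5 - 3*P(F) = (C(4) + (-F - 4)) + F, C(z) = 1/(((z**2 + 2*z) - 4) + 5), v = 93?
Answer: 51825601/5625 ≈ 9213.4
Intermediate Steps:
C(z) = 1/(1 + z**2 + 2*z) (C(z) = 1/((-4 + z**2 + 2*z) + 5) = 1/(1 + z**2 + 2*z))
P(F) = 224/75 (P(F) = 5/3 - ((1/(1 + 4**2 + 2*4) + (-F - 4)) + F)/3 = 5/3 - ((1/(1 + 16 + 8) + (-4 - F)) + F)/3 = 5/3 - ((1/25 + (-4 - F)) + F)/3 = 5/3 - ((-99/25 - F) + F)/3 = 5/3 - 1/3*(-99/25) = 5/3 + 33/25 = 224/75)
(P(-2) + v)**2 = (224/75 + 93)**2 = (7199/75)**2 = 51825601/5625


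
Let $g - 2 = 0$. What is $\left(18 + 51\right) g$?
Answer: $138$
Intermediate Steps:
$g = 2$ ($g = 2 + 0 = 2$)
$\left(18 + 51\right) g = \left(18 + 51\right) 2 = 69 \cdot 2 = 138$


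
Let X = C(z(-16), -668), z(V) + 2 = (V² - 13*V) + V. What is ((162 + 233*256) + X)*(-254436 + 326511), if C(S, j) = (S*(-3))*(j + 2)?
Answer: 68537414850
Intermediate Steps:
z(V) = -2 + V² - 12*V (z(V) = -2 + ((V² - 13*V) + V) = -2 + (V² - 12*V) = -2 + V² - 12*V)
C(S, j) = -3*S*(2 + j) (C(S, j) = (-3*S)*(2 + j) = -3*S*(2 + j))
X = 891108 (X = -3*(-2 + (-16)² - 12*(-16))*(2 - 668) = -3*(-2 + 256 + 192)*(-666) = -3*446*(-666) = 891108)
((162 + 233*256) + X)*(-254436 + 326511) = ((162 + 233*256) + 891108)*(-254436 + 326511) = ((162 + 59648) + 891108)*72075 = (59810 + 891108)*72075 = 950918*72075 = 68537414850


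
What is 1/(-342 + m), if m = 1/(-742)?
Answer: -742/253765 ≈ -0.0029240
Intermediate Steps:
m = -1/742 ≈ -0.0013477
1/(-342 + m) = 1/(-342 - 1/742) = 1/(-253765/742) = -742/253765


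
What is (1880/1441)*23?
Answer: 43240/1441 ≈ 30.007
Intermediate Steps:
(1880/1441)*23 = 43240/1441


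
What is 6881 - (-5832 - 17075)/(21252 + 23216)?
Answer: 306007215/44468 ≈ 6881.5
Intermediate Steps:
6881 - (-5832 - 17075)/(21252 + 23216) = 6881 - (-22907)/44468 = 6881 - 1*(-22907/44468) = 6881 + 22907/44468 = 306007215/44468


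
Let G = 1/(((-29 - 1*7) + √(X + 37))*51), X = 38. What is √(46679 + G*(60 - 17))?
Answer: √(4370832651 - 607060395*√3)/(51*√(36 - 5*√3)) ≈ 216.05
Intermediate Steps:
G = 1/(51*(-36 + 5*√3)) (G = 1/(((-29 - 1*7) + √(38 + 37))*51) = (1/51)/((-29 - 7) + √75) = (1/51)/(-36 + 5*√3) = 1/(51*(-36 + 5*√3)) ≈ -0.00071719)
√(46679 + G*(60 - 17)) = √(46679 + (-4/6919 - 5*√3/62271)*(60 - 17)) = √(46679 + (-4/6919 - 5*√3/62271)*43) = √(46679 + (-172/6919 - 215*√3/62271)) = √(322971829/6919 - 215*√3/62271)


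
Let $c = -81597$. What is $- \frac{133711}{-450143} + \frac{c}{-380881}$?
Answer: $\frac{87658297762}{171450915983} \approx 0.51127$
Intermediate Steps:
$- \frac{133711}{-450143} + \frac{c}{-380881} = - \frac{133711}{-450143} - \frac{81597}{-380881} = \left(-133711\right) \left(- \frac{1}{450143}\right) - - \frac{81597}{380881} = \frac{133711}{450143} + \frac{81597}{380881} = \frac{87658297762}{171450915983}$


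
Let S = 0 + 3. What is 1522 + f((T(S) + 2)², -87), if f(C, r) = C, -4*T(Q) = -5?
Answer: 24521/16 ≈ 1532.6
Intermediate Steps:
S = 3
T(Q) = 5/4 (T(Q) = -¼*(-5) = 5/4)
1522 + f((T(S) + 2)², -87) = 1522 + (5/4 + 2)² = 1522 + (13/4)² = 1522 + 169/16 = 24521/16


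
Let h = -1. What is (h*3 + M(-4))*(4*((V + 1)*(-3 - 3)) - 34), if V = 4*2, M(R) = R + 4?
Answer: 750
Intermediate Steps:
M(R) = 4 + R
V = 8
(h*3 + M(-4))*(4*((V + 1)*(-3 - 3)) - 34) = (-1*3 + (4 - 4))*(4*((8 + 1)*(-3 - 3)) - 34) = (-3 + 0)*(4*(9*(-6)) - 34) = -3*(4*(-54) - 34) = -3*(-216 - 34) = -3*(-250) = 750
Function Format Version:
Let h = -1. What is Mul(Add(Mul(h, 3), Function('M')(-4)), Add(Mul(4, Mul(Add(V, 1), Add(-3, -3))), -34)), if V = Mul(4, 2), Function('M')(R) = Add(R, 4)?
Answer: 750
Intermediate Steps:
Function('M')(R) = Add(4, R)
V = 8
Mul(Add(Mul(h, 3), Function('M')(-4)), Add(Mul(4, Mul(Add(V, 1), Add(-3, -3))), -34)) = Mul(Add(Mul(-1, 3), Add(4, -4)), Add(Mul(4, Mul(Add(8, 1), Add(-3, -3))), -34)) = Mul(Add(-3, 0), Add(Mul(4, Mul(9, -6)), -34)) = Mul(-3, Add(Mul(4, -54), -34)) = Mul(-3, Add(-216, -34)) = Mul(-3, -250) = 750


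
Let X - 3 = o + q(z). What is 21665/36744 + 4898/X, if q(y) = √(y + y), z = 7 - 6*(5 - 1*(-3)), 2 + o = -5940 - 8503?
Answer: 959771568043/3831874605912 - 2449*I*√82/104285723 ≈ 0.25047 - 0.00021265*I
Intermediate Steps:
o = -14445 (o = -2 + (-5940 - 8503) = -2 - 14443 = -14445)
z = -41 (z = 7 - 6*(5 + 3) = 7 - 6*8 = 7 - 48 = -41)
q(y) = √2*√y (q(y) = √(2*y) = √2*√y)
X = -14442 + I*√82 (X = 3 + (-14445 + √2*√(-41)) = 3 + (-14445 + √2*(I*√41)) = 3 + (-14445 + I*√82) = -14442 + I*√82 ≈ -14442.0 + 9.0554*I)
21665/36744 + 4898/X = 21665/36744 + 4898/(-14442 + I*√82)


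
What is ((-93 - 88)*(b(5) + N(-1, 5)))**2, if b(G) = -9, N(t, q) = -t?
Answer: 2096704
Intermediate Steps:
((-93 - 88)*(b(5) + N(-1, 5)))**2 = ((-93 - 88)*(-9 - 1*(-1)))**2 = (-181*(-9 + 1))**2 = (-181*(-8))**2 = 1448**2 = 2096704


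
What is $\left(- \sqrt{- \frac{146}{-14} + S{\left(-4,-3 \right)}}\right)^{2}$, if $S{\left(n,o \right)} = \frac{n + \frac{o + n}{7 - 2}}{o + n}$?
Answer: $\frac{56}{5} \approx 11.2$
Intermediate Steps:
$S{\left(n,o \right)} = \frac{\frac{o}{5} + \frac{6 n}{5}}{n + o}$ ($S{\left(n,o \right)} = \frac{n + \frac{n + o}{5}}{n + o} = \frac{n + \left(n + o\right) \frac{1}{5}}{n + o} = \frac{n + \left(\frac{n}{5} + \frac{o}{5}\right)}{n + o} = \frac{\frac{o}{5} + \frac{6 n}{5}}{n + o}$)
$\left(- \sqrt{- \frac{146}{-14} + S{\left(-4,-3 \right)}}\right)^{2} = \left(- \sqrt{- \frac{146}{-14} + \frac{-3 + 6 \left(-4\right)}{5 \left(-4 - 3\right)}}\right)^{2} = \left(- \sqrt{\left(-146\right) \left(- \frac{1}{14}\right) + \frac{-3 - 24}{5 \left(-7\right)}}\right)^{2} = \left(- \sqrt{\frac{73}{7} + \frac{1}{5} \left(- \frac{1}{7}\right) \left(-27\right)}\right)^{2} = \left(- \sqrt{\frac{73}{7} + \frac{27}{35}}\right)^{2} = \left(- \sqrt{\frac{56}{5}}\right)^{2} = \left(- \frac{2 \sqrt{70}}{5}\right)^{2} = \frac{56}{5}$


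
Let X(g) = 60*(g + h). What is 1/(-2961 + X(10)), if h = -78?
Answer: -1/7041 ≈ -0.00014203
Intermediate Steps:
X(g) = -4680 + 60*g (X(g) = 60*(g - 78) = 60*(-78 + g) = -4680 + 60*g)
1/(-2961 + X(10)) = 1/(-2961 + (-4680 + 60*10)) = 1/(-2961 + (-4680 + 600)) = 1/(-2961 - 4080) = 1/(-7041) = -1/7041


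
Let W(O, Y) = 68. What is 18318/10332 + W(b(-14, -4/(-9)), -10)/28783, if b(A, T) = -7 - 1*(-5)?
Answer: 87991595/49564326 ≈ 1.7753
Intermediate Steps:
b(A, T) = -2 (b(A, T) = -7 + 5 = -2)
18318/10332 + W(b(-14, -4/(-9)), -10)/28783 = 18318/10332 + 68/28783 = 18318*(1/10332) + 68*(1/28783) = 3053/1722 + 68/28783 = 87991595/49564326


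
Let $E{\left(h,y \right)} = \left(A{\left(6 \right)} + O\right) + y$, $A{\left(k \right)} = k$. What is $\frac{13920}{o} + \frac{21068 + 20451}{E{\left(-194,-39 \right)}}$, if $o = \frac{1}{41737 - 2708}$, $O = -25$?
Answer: $\frac{31510411921}{58} \approx 5.4328 \cdot 10^{8}$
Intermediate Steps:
$o = \frac{1}{39029} \approx 2.5622 \cdot 10^{-5}$
$E{\left(h,y \right)} = -19 + y$ ($E{\left(h,y \right)} = \left(6 - 25\right) + y = -19 + y$)
$\frac{13920}{o} + \frac{21068 + 20451}{E{\left(-194,-39 \right)}} = 13920 \frac{1}{\frac{1}{39029}} + \frac{21068 + 20451}{-19 - 39} = 13920 \cdot 39029 + \frac{41519}{-58} = 543283680 + 41519 \left(- \frac{1}{58}\right) = 543283680 - \frac{41519}{58} = \frac{31510411921}{58}$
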